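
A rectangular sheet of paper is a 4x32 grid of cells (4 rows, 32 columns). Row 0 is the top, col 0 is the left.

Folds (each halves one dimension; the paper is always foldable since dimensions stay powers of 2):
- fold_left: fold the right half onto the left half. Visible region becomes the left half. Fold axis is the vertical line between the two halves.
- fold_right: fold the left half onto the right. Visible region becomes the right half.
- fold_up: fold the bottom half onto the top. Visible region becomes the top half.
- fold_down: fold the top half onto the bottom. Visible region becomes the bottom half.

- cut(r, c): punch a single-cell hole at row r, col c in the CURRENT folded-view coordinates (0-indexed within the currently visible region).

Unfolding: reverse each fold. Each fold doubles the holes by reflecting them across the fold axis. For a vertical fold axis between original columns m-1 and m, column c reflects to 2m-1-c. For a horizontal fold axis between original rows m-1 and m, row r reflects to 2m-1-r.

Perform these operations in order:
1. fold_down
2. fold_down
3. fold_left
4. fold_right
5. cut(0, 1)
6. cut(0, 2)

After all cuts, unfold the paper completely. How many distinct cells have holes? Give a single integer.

Answer: 32

Derivation:
Op 1 fold_down: fold axis h@2; visible region now rows[2,4) x cols[0,32) = 2x32
Op 2 fold_down: fold axis h@3; visible region now rows[3,4) x cols[0,32) = 1x32
Op 3 fold_left: fold axis v@16; visible region now rows[3,4) x cols[0,16) = 1x16
Op 4 fold_right: fold axis v@8; visible region now rows[3,4) x cols[8,16) = 1x8
Op 5 cut(0, 1): punch at orig (3,9); cuts so far [(3, 9)]; region rows[3,4) x cols[8,16) = 1x8
Op 6 cut(0, 2): punch at orig (3,10); cuts so far [(3, 9), (3, 10)]; region rows[3,4) x cols[8,16) = 1x8
Unfold 1 (reflect across v@8): 4 holes -> [(3, 5), (3, 6), (3, 9), (3, 10)]
Unfold 2 (reflect across v@16): 8 holes -> [(3, 5), (3, 6), (3, 9), (3, 10), (3, 21), (3, 22), (3, 25), (3, 26)]
Unfold 3 (reflect across h@3): 16 holes -> [(2, 5), (2, 6), (2, 9), (2, 10), (2, 21), (2, 22), (2, 25), (2, 26), (3, 5), (3, 6), (3, 9), (3, 10), (3, 21), (3, 22), (3, 25), (3, 26)]
Unfold 4 (reflect across h@2): 32 holes -> [(0, 5), (0, 6), (0, 9), (0, 10), (0, 21), (0, 22), (0, 25), (0, 26), (1, 5), (1, 6), (1, 9), (1, 10), (1, 21), (1, 22), (1, 25), (1, 26), (2, 5), (2, 6), (2, 9), (2, 10), (2, 21), (2, 22), (2, 25), (2, 26), (3, 5), (3, 6), (3, 9), (3, 10), (3, 21), (3, 22), (3, 25), (3, 26)]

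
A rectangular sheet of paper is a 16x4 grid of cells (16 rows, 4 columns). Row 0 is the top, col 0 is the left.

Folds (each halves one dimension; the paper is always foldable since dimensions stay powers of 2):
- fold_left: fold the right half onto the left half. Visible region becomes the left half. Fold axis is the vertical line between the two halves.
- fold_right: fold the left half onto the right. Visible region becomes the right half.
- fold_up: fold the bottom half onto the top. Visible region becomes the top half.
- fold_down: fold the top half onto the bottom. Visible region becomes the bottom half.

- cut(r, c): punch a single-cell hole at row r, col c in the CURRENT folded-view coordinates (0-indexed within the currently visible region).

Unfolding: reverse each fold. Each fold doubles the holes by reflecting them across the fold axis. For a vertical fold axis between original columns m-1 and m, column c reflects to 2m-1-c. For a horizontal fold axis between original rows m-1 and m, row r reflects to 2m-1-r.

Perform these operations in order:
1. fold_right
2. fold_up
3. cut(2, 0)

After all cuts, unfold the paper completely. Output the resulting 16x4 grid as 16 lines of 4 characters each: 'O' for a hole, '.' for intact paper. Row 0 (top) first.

Op 1 fold_right: fold axis v@2; visible region now rows[0,16) x cols[2,4) = 16x2
Op 2 fold_up: fold axis h@8; visible region now rows[0,8) x cols[2,4) = 8x2
Op 3 cut(2, 0): punch at orig (2,2); cuts so far [(2, 2)]; region rows[0,8) x cols[2,4) = 8x2
Unfold 1 (reflect across h@8): 2 holes -> [(2, 2), (13, 2)]
Unfold 2 (reflect across v@2): 4 holes -> [(2, 1), (2, 2), (13, 1), (13, 2)]

Answer: ....
....
.OO.
....
....
....
....
....
....
....
....
....
....
.OO.
....
....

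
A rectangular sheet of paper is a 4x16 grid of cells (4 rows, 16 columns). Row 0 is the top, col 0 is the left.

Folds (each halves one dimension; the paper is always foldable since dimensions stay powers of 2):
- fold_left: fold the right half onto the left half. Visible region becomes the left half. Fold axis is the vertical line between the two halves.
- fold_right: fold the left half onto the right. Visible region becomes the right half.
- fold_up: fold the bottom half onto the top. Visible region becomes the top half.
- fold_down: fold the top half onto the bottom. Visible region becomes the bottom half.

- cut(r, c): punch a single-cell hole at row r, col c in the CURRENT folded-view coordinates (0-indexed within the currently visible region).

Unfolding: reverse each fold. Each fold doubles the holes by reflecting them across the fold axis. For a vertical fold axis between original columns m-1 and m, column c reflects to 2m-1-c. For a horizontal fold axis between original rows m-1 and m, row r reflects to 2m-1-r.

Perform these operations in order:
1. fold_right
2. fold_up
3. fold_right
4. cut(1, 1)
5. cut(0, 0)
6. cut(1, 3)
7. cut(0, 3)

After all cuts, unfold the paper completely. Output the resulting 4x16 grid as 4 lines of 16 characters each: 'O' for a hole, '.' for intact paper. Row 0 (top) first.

Op 1 fold_right: fold axis v@8; visible region now rows[0,4) x cols[8,16) = 4x8
Op 2 fold_up: fold axis h@2; visible region now rows[0,2) x cols[8,16) = 2x8
Op 3 fold_right: fold axis v@12; visible region now rows[0,2) x cols[12,16) = 2x4
Op 4 cut(1, 1): punch at orig (1,13); cuts so far [(1, 13)]; region rows[0,2) x cols[12,16) = 2x4
Op 5 cut(0, 0): punch at orig (0,12); cuts so far [(0, 12), (1, 13)]; region rows[0,2) x cols[12,16) = 2x4
Op 6 cut(1, 3): punch at orig (1,15); cuts so far [(0, 12), (1, 13), (1, 15)]; region rows[0,2) x cols[12,16) = 2x4
Op 7 cut(0, 3): punch at orig (0,15); cuts so far [(0, 12), (0, 15), (1, 13), (1, 15)]; region rows[0,2) x cols[12,16) = 2x4
Unfold 1 (reflect across v@12): 8 holes -> [(0, 8), (0, 11), (0, 12), (0, 15), (1, 8), (1, 10), (1, 13), (1, 15)]
Unfold 2 (reflect across h@2): 16 holes -> [(0, 8), (0, 11), (0, 12), (0, 15), (1, 8), (1, 10), (1, 13), (1, 15), (2, 8), (2, 10), (2, 13), (2, 15), (3, 8), (3, 11), (3, 12), (3, 15)]
Unfold 3 (reflect across v@8): 32 holes -> [(0, 0), (0, 3), (0, 4), (0, 7), (0, 8), (0, 11), (0, 12), (0, 15), (1, 0), (1, 2), (1, 5), (1, 7), (1, 8), (1, 10), (1, 13), (1, 15), (2, 0), (2, 2), (2, 5), (2, 7), (2, 8), (2, 10), (2, 13), (2, 15), (3, 0), (3, 3), (3, 4), (3, 7), (3, 8), (3, 11), (3, 12), (3, 15)]

Answer: O..OO..OO..OO..O
O.O..O.OO.O..O.O
O.O..O.OO.O..O.O
O..OO..OO..OO..O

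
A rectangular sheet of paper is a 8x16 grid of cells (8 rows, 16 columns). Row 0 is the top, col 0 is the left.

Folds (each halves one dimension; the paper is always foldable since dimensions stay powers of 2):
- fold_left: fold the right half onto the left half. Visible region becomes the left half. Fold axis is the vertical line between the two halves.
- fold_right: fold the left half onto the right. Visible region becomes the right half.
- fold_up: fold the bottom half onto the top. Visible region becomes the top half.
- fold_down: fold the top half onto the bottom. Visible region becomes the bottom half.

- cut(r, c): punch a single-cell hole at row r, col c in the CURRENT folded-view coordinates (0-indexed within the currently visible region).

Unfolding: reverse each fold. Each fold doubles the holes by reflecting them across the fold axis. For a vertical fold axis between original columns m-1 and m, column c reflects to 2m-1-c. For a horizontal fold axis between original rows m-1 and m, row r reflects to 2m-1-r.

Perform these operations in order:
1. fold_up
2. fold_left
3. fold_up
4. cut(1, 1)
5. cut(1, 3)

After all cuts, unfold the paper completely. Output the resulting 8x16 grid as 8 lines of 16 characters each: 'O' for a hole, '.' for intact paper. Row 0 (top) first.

Op 1 fold_up: fold axis h@4; visible region now rows[0,4) x cols[0,16) = 4x16
Op 2 fold_left: fold axis v@8; visible region now rows[0,4) x cols[0,8) = 4x8
Op 3 fold_up: fold axis h@2; visible region now rows[0,2) x cols[0,8) = 2x8
Op 4 cut(1, 1): punch at orig (1,1); cuts so far [(1, 1)]; region rows[0,2) x cols[0,8) = 2x8
Op 5 cut(1, 3): punch at orig (1,3); cuts so far [(1, 1), (1, 3)]; region rows[0,2) x cols[0,8) = 2x8
Unfold 1 (reflect across h@2): 4 holes -> [(1, 1), (1, 3), (2, 1), (2, 3)]
Unfold 2 (reflect across v@8): 8 holes -> [(1, 1), (1, 3), (1, 12), (1, 14), (2, 1), (2, 3), (2, 12), (2, 14)]
Unfold 3 (reflect across h@4): 16 holes -> [(1, 1), (1, 3), (1, 12), (1, 14), (2, 1), (2, 3), (2, 12), (2, 14), (5, 1), (5, 3), (5, 12), (5, 14), (6, 1), (6, 3), (6, 12), (6, 14)]

Answer: ................
.O.O........O.O.
.O.O........O.O.
................
................
.O.O........O.O.
.O.O........O.O.
................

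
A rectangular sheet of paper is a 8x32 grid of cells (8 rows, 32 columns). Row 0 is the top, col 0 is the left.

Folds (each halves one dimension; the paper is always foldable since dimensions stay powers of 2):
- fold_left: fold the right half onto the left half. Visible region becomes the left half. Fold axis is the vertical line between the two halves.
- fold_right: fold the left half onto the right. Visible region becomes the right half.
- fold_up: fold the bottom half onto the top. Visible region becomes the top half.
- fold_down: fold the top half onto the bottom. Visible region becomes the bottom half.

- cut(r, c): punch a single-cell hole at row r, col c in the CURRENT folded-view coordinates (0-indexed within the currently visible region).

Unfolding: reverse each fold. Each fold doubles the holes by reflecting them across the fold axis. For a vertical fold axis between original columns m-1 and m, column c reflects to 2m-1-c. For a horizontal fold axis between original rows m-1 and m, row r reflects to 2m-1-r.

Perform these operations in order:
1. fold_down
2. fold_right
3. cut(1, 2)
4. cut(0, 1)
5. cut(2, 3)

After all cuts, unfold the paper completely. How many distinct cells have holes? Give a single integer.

Answer: 12

Derivation:
Op 1 fold_down: fold axis h@4; visible region now rows[4,8) x cols[0,32) = 4x32
Op 2 fold_right: fold axis v@16; visible region now rows[4,8) x cols[16,32) = 4x16
Op 3 cut(1, 2): punch at orig (5,18); cuts so far [(5, 18)]; region rows[4,8) x cols[16,32) = 4x16
Op 4 cut(0, 1): punch at orig (4,17); cuts so far [(4, 17), (5, 18)]; region rows[4,8) x cols[16,32) = 4x16
Op 5 cut(2, 3): punch at orig (6,19); cuts so far [(4, 17), (5, 18), (6, 19)]; region rows[4,8) x cols[16,32) = 4x16
Unfold 1 (reflect across v@16): 6 holes -> [(4, 14), (4, 17), (5, 13), (5, 18), (6, 12), (6, 19)]
Unfold 2 (reflect across h@4): 12 holes -> [(1, 12), (1, 19), (2, 13), (2, 18), (3, 14), (3, 17), (4, 14), (4, 17), (5, 13), (5, 18), (6, 12), (6, 19)]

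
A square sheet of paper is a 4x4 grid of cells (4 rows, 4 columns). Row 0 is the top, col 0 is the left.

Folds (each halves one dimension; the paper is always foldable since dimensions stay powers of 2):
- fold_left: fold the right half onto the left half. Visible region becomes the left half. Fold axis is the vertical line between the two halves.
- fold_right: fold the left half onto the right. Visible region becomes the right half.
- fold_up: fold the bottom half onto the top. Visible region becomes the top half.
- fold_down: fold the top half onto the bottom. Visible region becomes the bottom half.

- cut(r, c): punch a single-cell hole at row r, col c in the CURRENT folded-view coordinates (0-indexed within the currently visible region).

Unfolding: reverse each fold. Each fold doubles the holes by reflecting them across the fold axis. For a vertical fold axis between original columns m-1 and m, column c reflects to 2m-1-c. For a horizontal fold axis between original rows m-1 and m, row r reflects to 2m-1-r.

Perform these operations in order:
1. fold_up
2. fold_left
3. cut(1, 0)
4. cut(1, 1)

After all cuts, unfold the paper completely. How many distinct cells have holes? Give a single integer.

Answer: 8

Derivation:
Op 1 fold_up: fold axis h@2; visible region now rows[0,2) x cols[0,4) = 2x4
Op 2 fold_left: fold axis v@2; visible region now rows[0,2) x cols[0,2) = 2x2
Op 3 cut(1, 0): punch at orig (1,0); cuts so far [(1, 0)]; region rows[0,2) x cols[0,2) = 2x2
Op 4 cut(1, 1): punch at orig (1,1); cuts so far [(1, 0), (1, 1)]; region rows[0,2) x cols[0,2) = 2x2
Unfold 1 (reflect across v@2): 4 holes -> [(1, 0), (1, 1), (1, 2), (1, 3)]
Unfold 2 (reflect across h@2): 8 holes -> [(1, 0), (1, 1), (1, 2), (1, 3), (2, 0), (2, 1), (2, 2), (2, 3)]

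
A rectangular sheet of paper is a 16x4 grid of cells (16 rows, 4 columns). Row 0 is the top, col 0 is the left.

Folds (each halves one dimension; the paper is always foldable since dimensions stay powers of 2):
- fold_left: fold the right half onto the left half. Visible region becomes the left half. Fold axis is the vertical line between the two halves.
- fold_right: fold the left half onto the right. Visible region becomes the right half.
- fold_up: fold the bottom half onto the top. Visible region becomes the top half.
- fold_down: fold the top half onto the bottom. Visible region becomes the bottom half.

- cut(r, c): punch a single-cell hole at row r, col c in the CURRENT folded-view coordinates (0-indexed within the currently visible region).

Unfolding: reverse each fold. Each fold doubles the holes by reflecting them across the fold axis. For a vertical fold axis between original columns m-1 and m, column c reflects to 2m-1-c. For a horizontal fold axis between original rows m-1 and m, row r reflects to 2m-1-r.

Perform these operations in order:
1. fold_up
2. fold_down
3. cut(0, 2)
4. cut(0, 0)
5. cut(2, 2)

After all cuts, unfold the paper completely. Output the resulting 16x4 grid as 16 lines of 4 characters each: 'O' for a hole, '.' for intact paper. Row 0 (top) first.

Op 1 fold_up: fold axis h@8; visible region now rows[0,8) x cols[0,4) = 8x4
Op 2 fold_down: fold axis h@4; visible region now rows[4,8) x cols[0,4) = 4x4
Op 3 cut(0, 2): punch at orig (4,2); cuts so far [(4, 2)]; region rows[4,8) x cols[0,4) = 4x4
Op 4 cut(0, 0): punch at orig (4,0); cuts so far [(4, 0), (4, 2)]; region rows[4,8) x cols[0,4) = 4x4
Op 5 cut(2, 2): punch at orig (6,2); cuts so far [(4, 0), (4, 2), (6, 2)]; region rows[4,8) x cols[0,4) = 4x4
Unfold 1 (reflect across h@4): 6 holes -> [(1, 2), (3, 0), (3, 2), (4, 0), (4, 2), (6, 2)]
Unfold 2 (reflect across h@8): 12 holes -> [(1, 2), (3, 0), (3, 2), (4, 0), (4, 2), (6, 2), (9, 2), (11, 0), (11, 2), (12, 0), (12, 2), (14, 2)]

Answer: ....
..O.
....
O.O.
O.O.
....
..O.
....
....
..O.
....
O.O.
O.O.
....
..O.
....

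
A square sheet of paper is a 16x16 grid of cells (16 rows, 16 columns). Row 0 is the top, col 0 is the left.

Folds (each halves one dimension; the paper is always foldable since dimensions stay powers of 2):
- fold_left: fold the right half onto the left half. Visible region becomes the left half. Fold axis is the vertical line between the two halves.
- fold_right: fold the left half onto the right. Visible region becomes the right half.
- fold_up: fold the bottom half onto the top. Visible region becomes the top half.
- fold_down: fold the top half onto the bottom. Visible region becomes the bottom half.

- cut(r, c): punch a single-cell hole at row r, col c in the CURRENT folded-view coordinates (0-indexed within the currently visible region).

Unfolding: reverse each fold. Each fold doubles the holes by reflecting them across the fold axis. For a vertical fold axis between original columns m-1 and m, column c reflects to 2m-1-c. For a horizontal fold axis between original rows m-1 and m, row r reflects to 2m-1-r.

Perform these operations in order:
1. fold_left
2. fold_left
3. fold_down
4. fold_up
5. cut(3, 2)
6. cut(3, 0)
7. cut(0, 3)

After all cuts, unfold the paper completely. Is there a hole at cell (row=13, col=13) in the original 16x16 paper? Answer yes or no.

Answer: no

Derivation:
Op 1 fold_left: fold axis v@8; visible region now rows[0,16) x cols[0,8) = 16x8
Op 2 fold_left: fold axis v@4; visible region now rows[0,16) x cols[0,4) = 16x4
Op 3 fold_down: fold axis h@8; visible region now rows[8,16) x cols[0,4) = 8x4
Op 4 fold_up: fold axis h@12; visible region now rows[8,12) x cols[0,4) = 4x4
Op 5 cut(3, 2): punch at orig (11,2); cuts so far [(11, 2)]; region rows[8,12) x cols[0,4) = 4x4
Op 6 cut(3, 0): punch at orig (11,0); cuts so far [(11, 0), (11, 2)]; region rows[8,12) x cols[0,4) = 4x4
Op 7 cut(0, 3): punch at orig (8,3); cuts so far [(8, 3), (11, 0), (11, 2)]; region rows[8,12) x cols[0,4) = 4x4
Unfold 1 (reflect across h@12): 6 holes -> [(8, 3), (11, 0), (11, 2), (12, 0), (12, 2), (15, 3)]
Unfold 2 (reflect across h@8): 12 holes -> [(0, 3), (3, 0), (3, 2), (4, 0), (4, 2), (7, 3), (8, 3), (11, 0), (11, 2), (12, 0), (12, 2), (15, 3)]
Unfold 3 (reflect across v@4): 24 holes -> [(0, 3), (0, 4), (3, 0), (3, 2), (3, 5), (3, 7), (4, 0), (4, 2), (4, 5), (4, 7), (7, 3), (7, 4), (8, 3), (8, 4), (11, 0), (11, 2), (11, 5), (11, 7), (12, 0), (12, 2), (12, 5), (12, 7), (15, 3), (15, 4)]
Unfold 4 (reflect across v@8): 48 holes -> [(0, 3), (0, 4), (0, 11), (0, 12), (3, 0), (3, 2), (3, 5), (3, 7), (3, 8), (3, 10), (3, 13), (3, 15), (4, 0), (4, 2), (4, 5), (4, 7), (4, 8), (4, 10), (4, 13), (4, 15), (7, 3), (7, 4), (7, 11), (7, 12), (8, 3), (8, 4), (8, 11), (8, 12), (11, 0), (11, 2), (11, 5), (11, 7), (11, 8), (11, 10), (11, 13), (11, 15), (12, 0), (12, 2), (12, 5), (12, 7), (12, 8), (12, 10), (12, 13), (12, 15), (15, 3), (15, 4), (15, 11), (15, 12)]
Holes: [(0, 3), (0, 4), (0, 11), (0, 12), (3, 0), (3, 2), (3, 5), (3, 7), (3, 8), (3, 10), (3, 13), (3, 15), (4, 0), (4, 2), (4, 5), (4, 7), (4, 8), (4, 10), (4, 13), (4, 15), (7, 3), (7, 4), (7, 11), (7, 12), (8, 3), (8, 4), (8, 11), (8, 12), (11, 0), (11, 2), (11, 5), (11, 7), (11, 8), (11, 10), (11, 13), (11, 15), (12, 0), (12, 2), (12, 5), (12, 7), (12, 8), (12, 10), (12, 13), (12, 15), (15, 3), (15, 4), (15, 11), (15, 12)]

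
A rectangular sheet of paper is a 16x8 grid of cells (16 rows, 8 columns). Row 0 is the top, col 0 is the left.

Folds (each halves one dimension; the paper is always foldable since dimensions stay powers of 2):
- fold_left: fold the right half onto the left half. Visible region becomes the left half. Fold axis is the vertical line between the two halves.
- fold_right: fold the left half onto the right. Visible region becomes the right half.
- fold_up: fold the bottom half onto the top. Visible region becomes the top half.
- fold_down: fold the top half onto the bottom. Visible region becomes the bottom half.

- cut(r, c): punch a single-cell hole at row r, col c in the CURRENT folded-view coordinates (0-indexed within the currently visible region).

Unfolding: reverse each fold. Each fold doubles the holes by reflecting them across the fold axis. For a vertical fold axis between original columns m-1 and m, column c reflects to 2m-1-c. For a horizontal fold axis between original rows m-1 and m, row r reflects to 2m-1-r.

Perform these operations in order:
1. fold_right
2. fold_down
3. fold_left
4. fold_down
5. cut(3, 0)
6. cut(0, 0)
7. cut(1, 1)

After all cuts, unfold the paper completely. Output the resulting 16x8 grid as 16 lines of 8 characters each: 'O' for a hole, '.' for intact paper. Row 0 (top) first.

Answer: O..OO..O
........
.OO..OO.
O..OO..O
O..OO..O
.OO..OO.
........
O..OO..O
O..OO..O
........
.OO..OO.
O..OO..O
O..OO..O
.OO..OO.
........
O..OO..O

Derivation:
Op 1 fold_right: fold axis v@4; visible region now rows[0,16) x cols[4,8) = 16x4
Op 2 fold_down: fold axis h@8; visible region now rows[8,16) x cols[4,8) = 8x4
Op 3 fold_left: fold axis v@6; visible region now rows[8,16) x cols[4,6) = 8x2
Op 4 fold_down: fold axis h@12; visible region now rows[12,16) x cols[4,6) = 4x2
Op 5 cut(3, 0): punch at orig (15,4); cuts so far [(15, 4)]; region rows[12,16) x cols[4,6) = 4x2
Op 6 cut(0, 0): punch at orig (12,4); cuts so far [(12, 4), (15, 4)]; region rows[12,16) x cols[4,6) = 4x2
Op 7 cut(1, 1): punch at orig (13,5); cuts so far [(12, 4), (13, 5), (15, 4)]; region rows[12,16) x cols[4,6) = 4x2
Unfold 1 (reflect across h@12): 6 holes -> [(8, 4), (10, 5), (11, 4), (12, 4), (13, 5), (15, 4)]
Unfold 2 (reflect across v@6): 12 holes -> [(8, 4), (8, 7), (10, 5), (10, 6), (11, 4), (11, 7), (12, 4), (12, 7), (13, 5), (13, 6), (15, 4), (15, 7)]
Unfold 3 (reflect across h@8): 24 holes -> [(0, 4), (0, 7), (2, 5), (2, 6), (3, 4), (3, 7), (4, 4), (4, 7), (5, 5), (5, 6), (7, 4), (7, 7), (8, 4), (8, 7), (10, 5), (10, 6), (11, 4), (11, 7), (12, 4), (12, 7), (13, 5), (13, 6), (15, 4), (15, 7)]
Unfold 4 (reflect across v@4): 48 holes -> [(0, 0), (0, 3), (0, 4), (0, 7), (2, 1), (2, 2), (2, 5), (2, 6), (3, 0), (3, 3), (3, 4), (3, 7), (4, 0), (4, 3), (4, 4), (4, 7), (5, 1), (5, 2), (5, 5), (5, 6), (7, 0), (7, 3), (7, 4), (7, 7), (8, 0), (8, 3), (8, 4), (8, 7), (10, 1), (10, 2), (10, 5), (10, 6), (11, 0), (11, 3), (11, 4), (11, 7), (12, 0), (12, 3), (12, 4), (12, 7), (13, 1), (13, 2), (13, 5), (13, 6), (15, 0), (15, 3), (15, 4), (15, 7)]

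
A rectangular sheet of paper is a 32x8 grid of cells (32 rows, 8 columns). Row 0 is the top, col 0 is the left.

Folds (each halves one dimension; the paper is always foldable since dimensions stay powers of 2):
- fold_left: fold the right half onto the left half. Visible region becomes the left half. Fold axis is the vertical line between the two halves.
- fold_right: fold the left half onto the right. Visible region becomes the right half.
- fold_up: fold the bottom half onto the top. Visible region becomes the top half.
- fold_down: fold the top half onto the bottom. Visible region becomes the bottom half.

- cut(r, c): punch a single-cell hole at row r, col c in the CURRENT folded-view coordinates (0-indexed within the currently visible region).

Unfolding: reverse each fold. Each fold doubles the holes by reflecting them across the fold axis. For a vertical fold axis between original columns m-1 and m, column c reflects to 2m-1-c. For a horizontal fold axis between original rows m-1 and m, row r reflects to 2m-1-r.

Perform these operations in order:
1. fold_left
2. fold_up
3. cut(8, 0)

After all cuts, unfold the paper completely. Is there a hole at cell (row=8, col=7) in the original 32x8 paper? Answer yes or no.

Op 1 fold_left: fold axis v@4; visible region now rows[0,32) x cols[0,4) = 32x4
Op 2 fold_up: fold axis h@16; visible region now rows[0,16) x cols[0,4) = 16x4
Op 3 cut(8, 0): punch at orig (8,0); cuts so far [(8, 0)]; region rows[0,16) x cols[0,4) = 16x4
Unfold 1 (reflect across h@16): 2 holes -> [(8, 0), (23, 0)]
Unfold 2 (reflect across v@4): 4 holes -> [(8, 0), (8, 7), (23, 0), (23, 7)]
Holes: [(8, 0), (8, 7), (23, 0), (23, 7)]

Answer: yes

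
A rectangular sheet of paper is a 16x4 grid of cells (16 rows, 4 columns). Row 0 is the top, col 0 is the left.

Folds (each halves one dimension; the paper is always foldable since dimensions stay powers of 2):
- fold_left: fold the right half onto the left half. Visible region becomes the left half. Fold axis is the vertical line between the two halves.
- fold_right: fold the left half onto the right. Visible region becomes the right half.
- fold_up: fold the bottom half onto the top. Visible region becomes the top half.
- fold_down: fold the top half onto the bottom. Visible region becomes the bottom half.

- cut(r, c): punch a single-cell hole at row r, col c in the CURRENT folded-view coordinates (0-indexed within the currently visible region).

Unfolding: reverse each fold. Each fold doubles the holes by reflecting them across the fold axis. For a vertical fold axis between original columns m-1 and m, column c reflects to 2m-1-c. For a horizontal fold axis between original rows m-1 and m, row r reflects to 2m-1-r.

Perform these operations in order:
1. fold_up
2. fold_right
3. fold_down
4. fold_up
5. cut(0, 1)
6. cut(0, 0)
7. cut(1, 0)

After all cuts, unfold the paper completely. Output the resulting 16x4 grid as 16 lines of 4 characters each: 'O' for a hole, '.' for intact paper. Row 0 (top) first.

Op 1 fold_up: fold axis h@8; visible region now rows[0,8) x cols[0,4) = 8x4
Op 2 fold_right: fold axis v@2; visible region now rows[0,8) x cols[2,4) = 8x2
Op 3 fold_down: fold axis h@4; visible region now rows[4,8) x cols[2,4) = 4x2
Op 4 fold_up: fold axis h@6; visible region now rows[4,6) x cols[2,4) = 2x2
Op 5 cut(0, 1): punch at orig (4,3); cuts so far [(4, 3)]; region rows[4,6) x cols[2,4) = 2x2
Op 6 cut(0, 0): punch at orig (4,2); cuts so far [(4, 2), (4, 3)]; region rows[4,6) x cols[2,4) = 2x2
Op 7 cut(1, 0): punch at orig (5,2); cuts so far [(4, 2), (4, 3), (5, 2)]; region rows[4,6) x cols[2,4) = 2x2
Unfold 1 (reflect across h@6): 6 holes -> [(4, 2), (4, 3), (5, 2), (6, 2), (7, 2), (7, 3)]
Unfold 2 (reflect across h@4): 12 holes -> [(0, 2), (0, 3), (1, 2), (2, 2), (3, 2), (3, 3), (4, 2), (4, 3), (5, 2), (6, 2), (7, 2), (7, 3)]
Unfold 3 (reflect across v@2): 24 holes -> [(0, 0), (0, 1), (0, 2), (0, 3), (1, 1), (1, 2), (2, 1), (2, 2), (3, 0), (3, 1), (3, 2), (3, 3), (4, 0), (4, 1), (4, 2), (4, 3), (5, 1), (5, 2), (6, 1), (6, 2), (7, 0), (7, 1), (7, 2), (7, 3)]
Unfold 4 (reflect across h@8): 48 holes -> [(0, 0), (0, 1), (0, 2), (0, 3), (1, 1), (1, 2), (2, 1), (2, 2), (3, 0), (3, 1), (3, 2), (3, 3), (4, 0), (4, 1), (4, 2), (4, 3), (5, 1), (5, 2), (6, 1), (6, 2), (7, 0), (7, 1), (7, 2), (7, 3), (8, 0), (8, 1), (8, 2), (8, 3), (9, 1), (9, 2), (10, 1), (10, 2), (11, 0), (11, 1), (11, 2), (11, 3), (12, 0), (12, 1), (12, 2), (12, 3), (13, 1), (13, 2), (14, 1), (14, 2), (15, 0), (15, 1), (15, 2), (15, 3)]

Answer: OOOO
.OO.
.OO.
OOOO
OOOO
.OO.
.OO.
OOOO
OOOO
.OO.
.OO.
OOOO
OOOO
.OO.
.OO.
OOOO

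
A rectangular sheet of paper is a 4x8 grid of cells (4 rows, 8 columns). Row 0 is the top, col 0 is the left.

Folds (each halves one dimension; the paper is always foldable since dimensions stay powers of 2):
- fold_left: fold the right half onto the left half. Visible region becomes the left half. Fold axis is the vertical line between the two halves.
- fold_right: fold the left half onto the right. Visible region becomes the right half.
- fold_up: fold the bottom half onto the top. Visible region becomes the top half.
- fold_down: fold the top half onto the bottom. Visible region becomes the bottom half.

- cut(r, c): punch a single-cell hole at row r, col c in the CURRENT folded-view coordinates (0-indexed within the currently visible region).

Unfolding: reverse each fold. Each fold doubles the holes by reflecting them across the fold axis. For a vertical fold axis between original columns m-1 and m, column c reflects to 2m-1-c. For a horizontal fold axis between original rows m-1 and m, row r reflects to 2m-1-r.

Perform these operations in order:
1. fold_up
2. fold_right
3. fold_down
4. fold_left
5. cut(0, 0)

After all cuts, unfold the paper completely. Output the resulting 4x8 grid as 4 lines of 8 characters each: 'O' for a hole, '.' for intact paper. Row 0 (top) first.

Answer: O..OO..O
O..OO..O
O..OO..O
O..OO..O

Derivation:
Op 1 fold_up: fold axis h@2; visible region now rows[0,2) x cols[0,8) = 2x8
Op 2 fold_right: fold axis v@4; visible region now rows[0,2) x cols[4,8) = 2x4
Op 3 fold_down: fold axis h@1; visible region now rows[1,2) x cols[4,8) = 1x4
Op 4 fold_left: fold axis v@6; visible region now rows[1,2) x cols[4,6) = 1x2
Op 5 cut(0, 0): punch at orig (1,4); cuts so far [(1, 4)]; region rows[1,2) x cols[4,6) = 1x2
Unfold 1 (reflect across v@6): 2 holes -> [(1, 4), (1, 7)]
Unfold 2 (reflect across h@1): 4 holes -> [(0, 4), (0, 7), (1, 4), (1, 7)]
Unfold 3 (reflect across v@4): 8 holes -> [(0, 0), (0, 3), (0, 4), (0, 7), (1, 0), (1, 3), (1, 4), (1, 7)]
Unfold 4 (reflect across h@2): 16 holes -> [(0, 0), (0, 3), (0, 4), (0, 7), (1, 0), (1, 3), (1, 4), (1, 7), (2, 0), (2, 3), (2, 4), (2, 7), (3, 0), (3, 3), (3, 4), (3, 7)]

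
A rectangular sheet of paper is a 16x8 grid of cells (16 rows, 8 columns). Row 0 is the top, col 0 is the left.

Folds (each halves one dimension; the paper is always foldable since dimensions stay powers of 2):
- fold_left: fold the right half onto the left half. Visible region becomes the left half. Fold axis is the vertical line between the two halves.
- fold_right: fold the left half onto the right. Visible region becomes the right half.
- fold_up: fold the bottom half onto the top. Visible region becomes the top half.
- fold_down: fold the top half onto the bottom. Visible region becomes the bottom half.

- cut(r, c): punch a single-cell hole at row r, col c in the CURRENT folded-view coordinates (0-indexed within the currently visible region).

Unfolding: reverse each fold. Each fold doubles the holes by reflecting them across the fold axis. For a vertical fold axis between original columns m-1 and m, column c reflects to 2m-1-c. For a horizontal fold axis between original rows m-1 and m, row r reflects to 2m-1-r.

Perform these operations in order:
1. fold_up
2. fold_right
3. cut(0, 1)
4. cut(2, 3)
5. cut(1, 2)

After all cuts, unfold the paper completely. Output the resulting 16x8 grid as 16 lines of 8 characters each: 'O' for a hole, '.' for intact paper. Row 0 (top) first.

Answer: ..O..O..
.O....O.
O......O
........
........
........
........
........
........
........
........
........
........
O......O
.O....O.
..O..O..

Derivation:
Op 1 fold_up: fold axis h@8; visible region now rows[0,8) x cols[0,8) = 8x8
Op 2 fold_right: fold axis v@4; visible region now rows[0,8) x cols[4,8) = 8x4
Op 3 cut(0, 1): punch at orig (0,5); cuts so far [(0, 5)]; region rows[0,8) x cols[4,8) = 8x4
Op 4 cut(2, 3): punch at orig (2,7); cuts so far [(0, 5), (2, 7)]; region rows[0,8) x cols[4,8) = 8x4
Op 5 cut(1, 2): punch at orig (1,6); cuts so far [(0, 5), (1, 6), (2, 7)]; region rows[0,8) x cols[4,8) = 8x4
Unfold 1 (reflect across v@4): 6 holes -> [(0, 2), (0, 5), (1, 1), (1, 6), (2, 0), (2, 7)]
Unfold 2 (reflect across h@8): 12 holes -> [(0, 2), (0, 5), (1, 1), (1, 6), (2, 0), (2, 7), (13, 0), (13, 7), (14, 1), (14, 6), (15, 2), (15, 5)]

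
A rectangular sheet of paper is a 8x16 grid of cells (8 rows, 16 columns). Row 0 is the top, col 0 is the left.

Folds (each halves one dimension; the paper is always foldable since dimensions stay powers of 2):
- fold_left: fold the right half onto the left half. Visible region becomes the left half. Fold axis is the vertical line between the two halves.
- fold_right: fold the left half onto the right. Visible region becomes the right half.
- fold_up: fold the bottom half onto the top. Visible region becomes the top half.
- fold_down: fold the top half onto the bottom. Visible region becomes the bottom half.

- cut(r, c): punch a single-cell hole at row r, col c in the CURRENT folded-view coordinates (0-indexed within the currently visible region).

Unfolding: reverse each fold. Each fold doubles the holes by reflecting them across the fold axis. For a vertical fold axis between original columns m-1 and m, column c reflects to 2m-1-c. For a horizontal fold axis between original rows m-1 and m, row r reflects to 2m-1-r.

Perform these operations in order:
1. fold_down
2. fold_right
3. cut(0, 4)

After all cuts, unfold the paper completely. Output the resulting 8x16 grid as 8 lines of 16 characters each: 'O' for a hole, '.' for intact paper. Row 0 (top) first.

Answer: ................
................
................
...O........O...
...O........O...
................
................
................

Derivation:
Op 1 fold_down: fold axis h@4; visible region now rows[4,8) x cols[0,16) = 4x16
Op 2 fold_right: fold axis v@8; visible region now rows[4,8) x cols[8,16) = 4x8
Op 3 cut(0, 4): punch at orig (4,12); cuts so far [(4, 12)]; region rows[4,8) x cols[8,16) = 4x8
Unfold 1 (reflect across v@8): 2 holes -> [(4, 3), (4, 12)]
Unfold 2 (reflect across h@4): 4 holes -> [(3, 3), (3, 12), (4, 3), (4, 12)]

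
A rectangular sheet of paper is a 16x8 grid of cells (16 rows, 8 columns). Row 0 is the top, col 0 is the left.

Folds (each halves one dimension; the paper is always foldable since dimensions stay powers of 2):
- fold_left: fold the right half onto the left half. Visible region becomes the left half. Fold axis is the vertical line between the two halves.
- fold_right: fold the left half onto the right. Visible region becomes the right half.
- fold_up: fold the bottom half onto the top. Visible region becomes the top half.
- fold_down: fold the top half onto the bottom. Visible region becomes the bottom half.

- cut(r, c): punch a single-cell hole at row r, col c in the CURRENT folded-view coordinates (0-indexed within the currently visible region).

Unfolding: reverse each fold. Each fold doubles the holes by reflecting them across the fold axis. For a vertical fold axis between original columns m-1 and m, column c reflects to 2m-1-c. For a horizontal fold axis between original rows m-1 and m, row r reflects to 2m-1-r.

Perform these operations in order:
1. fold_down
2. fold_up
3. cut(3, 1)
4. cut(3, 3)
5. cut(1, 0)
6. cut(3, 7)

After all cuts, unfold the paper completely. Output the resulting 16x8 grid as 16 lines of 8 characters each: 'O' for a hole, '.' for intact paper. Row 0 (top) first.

Answer: ........
O.......
........
.O.O...O
.O.O...O
........
O.......
........
........
O.......
........
.O.O...O
.O.O...O
........
O.......
........

Derivation:
Op 1 fold_down: fold axis h@8; visible region now rows[8,16) x cols[0,8) = 8x8
Op 2 fold_up: fold axis h@12; visible region now rows[8,12) x cols[0,8) = 4x8
Op 3 cut(3, 1): punch at orig (11,1); cuts so far [(11, 1)]; region rows[8,12) x cols[0,8) = 4x8
Op 4 cut(3, 3): punch at orig (11,3); cuts so far [(11, 1), (11, 3)]; region rows[8,12) x cols[0,8) = 4x8
Op 5 cut(1, 0): punch at orig (9,0); cuts so far [(9, 0), (11, 1), (11, 3)]; region rows[8,12) x cols[0,8) = 4x8
Op 6 cut(3, 7): punch at orig (11,7); cuts so far [(9, 0), (11, 1), (11, 3), (11, 7)]; region rows[8,12) x cols[0,8) = 4x8
Unfold 1 (reflect across h@12): 8 holes -> [(9, 0), (11, 1), (11, 3), (11, 7), (12, 1), (12, 3), (12, 7), (14, 0)]
Unfold 2 (reflect across h@8): 16 holes -> [(1, 0), (3, 1), (3, 3), (3, 7), (4, 1), (4, 3), (4, 7), (6, 0), (9, 0), (11, 1), (11, 3), (11, 7), (12, 1), (12, 3), (12, 7), (14, 0)]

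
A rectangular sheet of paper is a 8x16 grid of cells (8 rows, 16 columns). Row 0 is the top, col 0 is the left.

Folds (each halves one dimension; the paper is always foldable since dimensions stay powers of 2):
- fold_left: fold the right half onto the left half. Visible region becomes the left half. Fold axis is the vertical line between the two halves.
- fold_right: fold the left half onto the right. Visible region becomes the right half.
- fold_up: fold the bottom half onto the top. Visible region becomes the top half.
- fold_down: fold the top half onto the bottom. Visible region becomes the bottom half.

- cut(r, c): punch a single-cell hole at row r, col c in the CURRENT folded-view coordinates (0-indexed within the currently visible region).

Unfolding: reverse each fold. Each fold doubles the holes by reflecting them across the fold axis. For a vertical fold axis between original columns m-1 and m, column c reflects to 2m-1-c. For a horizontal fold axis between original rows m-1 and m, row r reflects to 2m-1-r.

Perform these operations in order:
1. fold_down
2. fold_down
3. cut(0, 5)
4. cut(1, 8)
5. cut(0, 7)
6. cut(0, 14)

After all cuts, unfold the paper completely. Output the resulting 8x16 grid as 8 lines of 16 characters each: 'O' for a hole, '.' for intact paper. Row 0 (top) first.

Answer: ........O.......
.....O.O......O.
.....O.O......O.
........O.......
........O.......
.....O.O......O.
.....O.O......O.
........O.......

Derivation:
Op 1 fold_down: fold axis h@4; visible region now rows[4,8) x cols[0,16) = 4x16
Op 2 fold_down: fold axis h@6; visible region now rows[6,8) x cols[0,16) = 2x16
Op 3 cut(0, 5): punch at orig (6,5); cuts so far [(6, 5)]; region rows[6,8) x cols[0,16) = 2x16
Op 4 cut(1, 8): punch at orig (7,8); cuts so far [(6, 5), (7, 8)]; region rows[6,8) x cols[0,16) = 2x16
Op 5 cut(0, 7): punch at orig (6,7); cuts so far [(6, 5), (6, 7), (7, 8)]; region rows[6,8) x cols[0,16) = 2x16
Op 6 cut(0, 14): punch at orig (6,14); cuts so far [(6, 5), (6, 7), (6, 14), (7, 8)]; region rows[6,8) x cols[0,16) = 2x16
Unfold 1 (reflect across h@6): 8 holes -> [(4, 8), (5, 5), (5, 7), (5, 14), (6, 5), (6, 7), (6, 14), (7, 8)]
Unfold 2 (reflect across h@4): 16 holes -> [(0, 8), (1, 5), (1, 7), (1, 14), (2, 5), (2, 7), (2, 14), (3, 8), (4, 8), (5, 5), (5, 7), (5, 14), (6, 5), (6, 7), (6, 14), (7, 8)]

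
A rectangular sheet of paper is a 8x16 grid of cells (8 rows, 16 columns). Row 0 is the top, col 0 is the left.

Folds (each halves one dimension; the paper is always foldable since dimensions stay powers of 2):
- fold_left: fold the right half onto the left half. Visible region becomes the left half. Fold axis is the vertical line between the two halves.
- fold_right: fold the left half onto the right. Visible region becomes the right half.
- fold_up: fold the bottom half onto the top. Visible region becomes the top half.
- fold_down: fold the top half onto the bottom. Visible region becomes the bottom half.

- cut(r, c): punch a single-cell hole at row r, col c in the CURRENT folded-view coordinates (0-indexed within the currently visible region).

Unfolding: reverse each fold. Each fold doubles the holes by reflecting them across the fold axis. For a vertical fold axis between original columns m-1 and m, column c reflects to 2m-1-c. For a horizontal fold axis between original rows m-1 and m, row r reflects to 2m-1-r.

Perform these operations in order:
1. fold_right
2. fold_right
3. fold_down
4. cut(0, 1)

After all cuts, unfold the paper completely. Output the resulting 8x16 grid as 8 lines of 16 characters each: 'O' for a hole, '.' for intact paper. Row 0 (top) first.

Answer: ................
................
................
..O..O....O..O..
..O..O....O..O..
................
................
................

Derivation:
Op 1 fold_right: fold axis v@8; visible region now rows[0,8) x cols[8,16) = 8x8
Op 2 fold_right: fold axis v@12; visible region now rows[0,8) x cols[12,16) = 8x4
Op 3 fold_down: fold axis h@4; visible region now rows[4,8) x cols[12,16) = 4x4
Op 4 cut(0, 1): punch at orig (4,13); cuts so far [(4, 13)]; region rows[4,8) x cols[12,16) = 4x4
Unfold 1 (reflect across h@4): 2 holes -> [(3, 13), (4, 13)]
Unfold 2 (reflect across v@12): 4 holes -> [(3, 10), (3, 13), (4, 10), (4, 13)]
Unfold 3 (reflect across v@8): 8 holes -> [(3, 2), (3, 5), (3, 10), (3, 13), (4, 2), (4, 5), (4, 10), (4, 13)]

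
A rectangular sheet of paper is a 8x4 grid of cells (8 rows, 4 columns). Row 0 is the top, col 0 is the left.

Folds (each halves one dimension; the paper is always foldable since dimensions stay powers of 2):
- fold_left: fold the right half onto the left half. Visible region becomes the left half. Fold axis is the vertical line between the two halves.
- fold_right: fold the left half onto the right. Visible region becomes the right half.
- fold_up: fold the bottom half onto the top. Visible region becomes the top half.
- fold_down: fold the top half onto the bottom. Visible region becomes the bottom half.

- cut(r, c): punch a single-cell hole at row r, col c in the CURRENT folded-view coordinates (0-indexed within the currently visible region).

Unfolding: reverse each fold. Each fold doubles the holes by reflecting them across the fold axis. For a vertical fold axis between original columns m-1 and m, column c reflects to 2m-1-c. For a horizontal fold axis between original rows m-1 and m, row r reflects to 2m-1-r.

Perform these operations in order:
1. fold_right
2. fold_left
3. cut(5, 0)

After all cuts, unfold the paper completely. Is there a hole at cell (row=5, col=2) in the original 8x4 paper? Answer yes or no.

Op 1 fold_right: fold axis v@2; visible region now rows[0,8) x cols[2,4) = 8x2
Op 2 fold_left: fold axis v@3; visible region now rows[0,8) x cols[2,3) = 8x1
Op 3 cut(5, 0): punch at orig (5,2); cuts so far [(5, 2)]; region rows[0,8) x cols[2,3) = 8x1
Unfold 1 (reflect across v@3): 2 holes -> [(5, 2), (5, 3)]
Unfold 2 (reflect across v@2): 4 holes -> [(5, 0), (5, 1), (5, 2), (5, 3)]
Holes: [(5, 0), (5, 1), (5, 2), (5, 3)]

Answer: yes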